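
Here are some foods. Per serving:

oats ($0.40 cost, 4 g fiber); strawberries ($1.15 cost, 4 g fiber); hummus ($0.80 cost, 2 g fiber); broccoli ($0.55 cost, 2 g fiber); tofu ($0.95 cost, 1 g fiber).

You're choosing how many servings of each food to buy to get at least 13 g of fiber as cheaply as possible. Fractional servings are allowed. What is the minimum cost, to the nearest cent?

$1.30

Cost per g of fiber: oats $0.1000, broccoli $0.2750, strawberries $0.2875, hummus $0.4000, tofu $0.9500.
With no serving limits, use only oats: 13 g / 4 g = 3.25 servings × $0.40 = $1.30.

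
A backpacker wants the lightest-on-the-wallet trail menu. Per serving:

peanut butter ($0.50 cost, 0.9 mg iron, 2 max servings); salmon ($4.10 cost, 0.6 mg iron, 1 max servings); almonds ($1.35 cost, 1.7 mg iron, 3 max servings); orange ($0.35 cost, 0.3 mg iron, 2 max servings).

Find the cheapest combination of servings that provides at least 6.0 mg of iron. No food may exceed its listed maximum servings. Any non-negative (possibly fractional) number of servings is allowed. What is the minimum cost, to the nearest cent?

$4.34

Cost per mg of iron: peanut butter $0.5556, almonds $0.7941, orange $1.1667, salmon $6.8333.
Take 2 servings of peanut butter: +1.8 mg iron for $1.00 (total $1.00, still need 4.2 mg).
Take 2.471 servings of almonds: +4.2 mg iron for $3.34 (total $4.34, still need 0.0 mg).
Filling from the cheapest source first is optimal under one linear minimum: $4.34.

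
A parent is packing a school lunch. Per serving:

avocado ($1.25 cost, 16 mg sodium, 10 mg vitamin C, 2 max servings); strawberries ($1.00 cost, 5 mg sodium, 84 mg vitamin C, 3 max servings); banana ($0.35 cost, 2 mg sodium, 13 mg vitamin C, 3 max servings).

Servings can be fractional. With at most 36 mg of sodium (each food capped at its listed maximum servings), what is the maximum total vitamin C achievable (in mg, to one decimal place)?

Vitamin C per mg sodium: strawberries 16.8, banana 6.5, avocado 0.625.
Take 3 servings of strawberries: uses 15 mg sodium, +252.0 mg vitamin C (running total 252.0 mg).
Take 3 servings of banana: uses 6 mg sodium, +39.0 mg vitamin C (running total 291.0 mg).
Take 0.9375 servings of avocado: uses 15 mg sodium, +9.4 mg vitamin C (running total 300.4 mg).
Greedy by best ratio exhausts the sodium allowance optimally: 300.4 mg.

300.4 mg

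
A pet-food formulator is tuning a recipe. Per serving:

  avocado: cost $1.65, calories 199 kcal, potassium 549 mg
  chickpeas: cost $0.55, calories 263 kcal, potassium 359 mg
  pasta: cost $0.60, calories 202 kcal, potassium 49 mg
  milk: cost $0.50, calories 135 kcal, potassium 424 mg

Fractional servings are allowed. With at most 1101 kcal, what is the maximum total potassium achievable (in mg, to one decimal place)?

Potassium per kcal: milk 3.141, avocado 2.759, chickpeas 1.365, pasta 0.2426.
With no serving limits, spend the whole calories allowance on milk: 1101 kcal / 135 kcal × 424 mg = 3458.0 mg.

3458.0 mg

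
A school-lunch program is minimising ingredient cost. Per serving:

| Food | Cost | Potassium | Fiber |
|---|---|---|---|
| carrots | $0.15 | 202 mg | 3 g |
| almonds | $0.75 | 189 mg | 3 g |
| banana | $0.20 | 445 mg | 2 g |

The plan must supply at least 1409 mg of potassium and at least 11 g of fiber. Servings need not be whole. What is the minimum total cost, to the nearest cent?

An LP optimum is at a vertex; with two nutrient constraints at most two foods are used. Check each candidate.
carrots only: max(1409/202, 11/3) = 6.975 servings → $1.05.
almonds only: max(1409/189, 11/3) = 7.455 servings → $5.59.
banana only: max(1409/445, 11/2) = 5.5 servings → $1.10.
carrots + almonds: the both-tight solution has a negative serving — not a feasible corner.
carrots + banana with both tight: 2.231 servings and 2.154 servings → $0.77.
almonds + banana with both tight: 2.17 servings and 2.245 servings → $2.08.
The minimum over all feasible corners is $0.77.

$0.77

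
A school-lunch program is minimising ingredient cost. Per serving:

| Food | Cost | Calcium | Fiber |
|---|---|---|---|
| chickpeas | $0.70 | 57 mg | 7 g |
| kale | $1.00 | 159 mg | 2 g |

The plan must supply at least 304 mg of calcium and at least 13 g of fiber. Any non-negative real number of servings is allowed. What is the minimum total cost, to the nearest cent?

chickpeas only: max(304/57, 13/7) = 5.333 servings → $3.73.
kale only: max(304/159, 13/2) = 6.5 servings → $6.50.
chickpeas + kale with both tight: 1.46 servings and 1.388 servings → $2.41.
So the least-cost plan costs $2.41.

$2.41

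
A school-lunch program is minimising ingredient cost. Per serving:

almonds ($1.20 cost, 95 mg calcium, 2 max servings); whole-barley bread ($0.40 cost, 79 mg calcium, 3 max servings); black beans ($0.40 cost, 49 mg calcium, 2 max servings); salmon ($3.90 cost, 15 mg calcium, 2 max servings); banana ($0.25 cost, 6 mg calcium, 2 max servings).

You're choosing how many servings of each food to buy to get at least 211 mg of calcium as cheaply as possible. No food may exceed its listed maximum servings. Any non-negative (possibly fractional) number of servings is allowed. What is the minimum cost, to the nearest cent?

Cost per mg of calcium: whole-barley bread $0.0051, black beans $0.0082, almonds $0.0126, banana $0.0417, salmon $0.2600.
Take 2.671 servings of whole-barley bread: +211.0 mg calcium for $1.07 (total $1.07, still need 0.0 mg).
Filling from the cheapest source first is optimal under one linear minimum: $1.07.

$1.07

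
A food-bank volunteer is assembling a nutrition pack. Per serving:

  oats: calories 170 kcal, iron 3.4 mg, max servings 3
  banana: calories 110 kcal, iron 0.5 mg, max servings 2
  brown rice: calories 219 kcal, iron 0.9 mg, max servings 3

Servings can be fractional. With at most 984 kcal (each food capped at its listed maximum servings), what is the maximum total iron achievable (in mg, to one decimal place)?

Iron per kcal: oats 0.02, banana 0.004545, brown rice 0.00411.
Take 3 servings of oats: uses 510 kcal, +10.2 mg iron (running total 10.2 mg).
Take 2 servings of banana: uses 220 kcal, +1.0 mg iron (running total 11.2 mg).
Take 1.16 servings of brown rice: uses 254 kcal, +1.0 mg iron (running total 12.2 mg).
Greedy by best ratio exhausts the calories allowance optimally: 12.2 mg.

12.2 mg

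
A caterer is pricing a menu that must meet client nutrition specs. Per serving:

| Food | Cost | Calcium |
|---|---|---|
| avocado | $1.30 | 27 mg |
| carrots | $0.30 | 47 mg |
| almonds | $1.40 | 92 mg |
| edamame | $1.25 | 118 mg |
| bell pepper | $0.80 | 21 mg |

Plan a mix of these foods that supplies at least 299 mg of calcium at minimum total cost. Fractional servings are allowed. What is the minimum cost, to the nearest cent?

$1.91

Cost per mg of calcium: carrots $0.0064, edamame $0.0106, almonds $0.0152, bell pepper $0.0381, avocado $0.0481.
With no serving limits, use only carrots: 299 mg / 47 mg = 6.362 servings × $0.30 = $1.91.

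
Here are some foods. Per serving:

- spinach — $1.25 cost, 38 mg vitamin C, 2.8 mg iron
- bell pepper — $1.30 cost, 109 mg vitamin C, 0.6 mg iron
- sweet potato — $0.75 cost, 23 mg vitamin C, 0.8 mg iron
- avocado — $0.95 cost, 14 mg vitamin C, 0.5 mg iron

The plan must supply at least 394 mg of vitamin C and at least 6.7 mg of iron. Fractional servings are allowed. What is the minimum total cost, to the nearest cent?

$6.09

At the optimum either one food covers both requirements or two foods hit both targets exactly; no other combination can be cheaper.
spinach only: max(394/38, 6.7/2.8) = 10.37 servings → $12.96.
bell pepper only: max(394/109, 6.7/0.6) = 11.17 servings → $14.52.
sweet potato only: max(394/23, 6.7/0.8) = 17.13 servings → $12.85.
avocado only: max(394/14, 6.7/0.5) = 28.14 servings → $26.74.
spinach + bell pepper with both tight: 1.749 servings and 3.005 servings → $6.09.
spinach + sweet potato with both targets exact would need a negative amount; discard.
spinach + avocado with both targets exact would need a negative amount; discard.
bell pepper + sweet potato with both tight: 2.195 servings and 6.729 servings → $7.90.
bell pepper + avocado with both tight: 2.239 servings and 10.71 servings → $13.09.
sweet potato + avocado: intersection lies outside the first quadrant.
Cheapest feasible corner: $6.09.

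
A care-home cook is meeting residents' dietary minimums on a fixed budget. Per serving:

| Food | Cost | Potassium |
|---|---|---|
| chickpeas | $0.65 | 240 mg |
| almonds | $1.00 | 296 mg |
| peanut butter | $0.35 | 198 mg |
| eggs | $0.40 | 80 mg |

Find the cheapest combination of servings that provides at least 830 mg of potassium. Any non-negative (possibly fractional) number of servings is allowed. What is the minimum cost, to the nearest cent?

$1.47

Cost per mg of potassium: peanut butter $0.0018, chickpeas $0.0027, almonds $0.0034, eggs $0.0050.
With no serving limits, use only peanut butter: 830 mg / 198 mg = 4.192 servings × $0.35 = $1.47.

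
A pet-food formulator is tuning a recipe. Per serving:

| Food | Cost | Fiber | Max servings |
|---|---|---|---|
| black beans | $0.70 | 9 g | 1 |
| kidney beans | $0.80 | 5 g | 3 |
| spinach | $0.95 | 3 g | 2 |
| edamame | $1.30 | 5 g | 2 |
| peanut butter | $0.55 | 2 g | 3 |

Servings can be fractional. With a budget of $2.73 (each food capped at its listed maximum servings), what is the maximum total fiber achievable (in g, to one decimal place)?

Fiber per dollar: black beans 12.86, kidney beans 6.25, edamame 3.846, peanut butter 3.636, spinach 3.158.
Take 1 serving of black beans: spends $0.70, +9.0 g fiber (running total 9.0 g).
Take 2.538 servings of kidney beans: spends $2.03, +12.7 g fiber (running total 21.7 g).
Filling greedily by fiber-per-dollar is optimal for one linear limit, giving 21.7 g.

21.7 g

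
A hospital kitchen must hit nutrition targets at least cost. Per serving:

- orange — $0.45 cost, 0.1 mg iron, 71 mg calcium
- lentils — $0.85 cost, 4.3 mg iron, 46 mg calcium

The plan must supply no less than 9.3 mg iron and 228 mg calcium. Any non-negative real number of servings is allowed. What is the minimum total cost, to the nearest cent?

At the optimum either one food covers both requirements or two foods hit both targets exactly; no other combination can be cheaper.
orange only: max(9.3/0.1, 228/71) = 93 servings → $41.85.
lentils only: max(9.3/4.3, 228/46) = 4.957 servings → $4.21.
orange + lentils with both tight: 1.838 servings and 2.12 servings → $2.63.
So the least-cost plan costs $2.63.

$2.63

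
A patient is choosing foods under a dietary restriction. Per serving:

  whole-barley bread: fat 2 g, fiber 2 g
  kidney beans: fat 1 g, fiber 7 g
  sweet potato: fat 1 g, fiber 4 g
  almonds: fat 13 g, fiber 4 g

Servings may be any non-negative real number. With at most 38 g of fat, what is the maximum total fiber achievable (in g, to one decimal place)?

266.0 g

Fiber per g fat: kidney beans 7, sweet potato 4, whole-barley bread 1, almonds 0.3077.
With no serving limits, spend the whole fat allowance on kidney beans: 38 g / 1 g × 7 g = 266.0 g.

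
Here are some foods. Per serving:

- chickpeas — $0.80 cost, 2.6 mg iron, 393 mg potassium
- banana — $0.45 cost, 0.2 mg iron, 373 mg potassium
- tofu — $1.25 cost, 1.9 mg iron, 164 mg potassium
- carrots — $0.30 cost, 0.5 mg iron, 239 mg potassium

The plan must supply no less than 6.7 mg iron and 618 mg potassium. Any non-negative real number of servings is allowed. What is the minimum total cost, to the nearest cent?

At the optimum either one food covers both requirements or two foods hit both targets exactly; no other combination can be cheaper.
chickpeas only: max(6.7/2.6, 618/393) = 2.577 servings → $2.06.
banana only: max(6.7/0.2, 618/373) = 33.5 servings → $15.07.
tofu only: max(6.7/1.9, 618/164) = 3.768 servings → $4.71.
carrots only: max(6.7/0.5, 618/239) = 13.4 servings → $4.02.
chickpeas + banana: the both-tight solution has a negative serving — not a feasible corner.
chickpeas + tofu with both tight: 0.2354 servings and 3.204 servings → $4.19.
chickpeas + carrots: intersection lies outside the first quadrant.
banana + tofu with both tight: 0.1116 servings and 3.515 servings → $4.44.
banana + carrots with both targets exact would need a negative amount; discard.
tofu + carrots with both tight: 3.473 servings and 0.2026 servings → $4.40.
Cheapest feasible corner: $2.06.

$2.06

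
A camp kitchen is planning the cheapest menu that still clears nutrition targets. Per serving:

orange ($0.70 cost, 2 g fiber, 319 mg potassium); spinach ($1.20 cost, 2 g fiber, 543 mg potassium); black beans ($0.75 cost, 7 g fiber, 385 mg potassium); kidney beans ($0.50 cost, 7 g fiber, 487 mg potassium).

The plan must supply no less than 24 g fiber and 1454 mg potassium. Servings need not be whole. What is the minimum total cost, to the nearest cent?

For a min-cost LP with two ≥-constraints, a basic feasible solution has at most two positive variables.
orange only: max(24/2, 1454/319) = 12 servings → $8.40.
spinach only: max(24/2, 1454/543) = 12 servings → $14.40.
black beans only: max(24/7, 1454/385) = 3.777 servings → $2.83.
kidney beans only: max(24/7, 1454/487) = 3.429 servings → $1.71.
orange + spinach with both targets exact would need a negative amount; discard.
orange + black beans with both tight: 0.6411 servings and 3.245 servings → $2.88.
orange + kidney beans: intersection lies outside the first quadrant.
spinach + black beans with both tight: 0.3095 servings and 3.34 servings → $2.88.
spinach + kidney beans with both targets exact would need a negative amount; discard.
black beans + kidney beans with both tight: 2.115 servings and 1.314 servings → $2.24.
So the least-cost plan costs $1.71.

$1.71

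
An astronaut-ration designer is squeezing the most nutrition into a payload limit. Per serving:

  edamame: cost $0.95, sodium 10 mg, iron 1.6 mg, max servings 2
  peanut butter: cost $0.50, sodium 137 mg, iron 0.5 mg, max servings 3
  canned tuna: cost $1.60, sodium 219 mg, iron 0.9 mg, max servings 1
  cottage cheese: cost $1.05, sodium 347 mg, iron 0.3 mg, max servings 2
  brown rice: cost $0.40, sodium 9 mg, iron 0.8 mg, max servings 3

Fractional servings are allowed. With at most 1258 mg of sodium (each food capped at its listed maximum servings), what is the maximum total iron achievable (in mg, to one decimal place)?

8.5 mg

Iron per mg sodium: edamame 0.16, brown rice 0.08889, canned tuna 0.00411, peanut butter 0.00365, cottage cheese 0.0008646.
Take 2 servings of edamame: uses 20 mg sodium, +3.2 mg iron (running total 3.2 mg).
Take 3 servings of brown rice: uses 27 mg sodium, +2.4 mg iron (running total 5.6 mg).
Take 1 serving of canned tuna: uses 219 mg sodium, +0.9 mg iron (running total 6.5 mg).
Take 3 servings of peanut butter: uses 411 mg sodium, +1.5 mg iron (running total 8.0 mg).
Take 1.674 servings of cottage cheese: uses 581 mg sodium, +0.5 mg iron (running total 8.5 mg).
Filling greedily by iron-per-mg sodium is optimal for one linear limit, giving 8.5 mg.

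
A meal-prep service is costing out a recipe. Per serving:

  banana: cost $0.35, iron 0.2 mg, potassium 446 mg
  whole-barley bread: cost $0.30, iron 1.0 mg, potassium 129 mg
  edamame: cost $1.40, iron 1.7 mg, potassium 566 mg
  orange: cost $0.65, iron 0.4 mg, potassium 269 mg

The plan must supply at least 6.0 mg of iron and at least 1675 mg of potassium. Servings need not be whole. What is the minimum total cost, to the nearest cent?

$2.42

This is a tiny linear program; its minimum lies at a vertex of the feasible set. List the vertices and price them.
banana only: max(6.0/0.2, 1675/446) = 30 servings → $10.50.
whole-barley bread only: max(6.0/1.0, 1675/129) = 12.98 servings → $3.90.
edamame only: max(6.0/1.7, 1675/566) = 3.529 servings → $4.94.
orange only: max(6.0/0.4, 1675/269) = 15 servings → $9.75.
banana + whole-barley bread with both tight: 2.144 servings and 5.571 servings → $2.42.
banana + edamame: intersection lies outside the first quadrant.
banana + orange: the both-tight solution has a negative serving — not a feasible corner.
whole-barley bread + edamame with both tight: 1.582 servings and 2.599 servings → $4.11.
whole-barley bread + orange with both tight: 4.342 servings and 4.144 servings → $4.00.
edamame + orange with both targets exact would need a negative amount; discard.
Cheapest feasible corner: $2.42.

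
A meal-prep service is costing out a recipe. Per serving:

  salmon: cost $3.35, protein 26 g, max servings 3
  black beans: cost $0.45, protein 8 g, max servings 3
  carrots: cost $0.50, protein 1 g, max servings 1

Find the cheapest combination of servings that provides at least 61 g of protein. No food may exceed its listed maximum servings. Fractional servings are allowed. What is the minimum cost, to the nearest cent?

$6.12

Cost per g of protein: black beans $0.0563, salmon $0.1288, carrots $0.5000.
Take 3 servings of black beans: +24.0 g protein for $1.35 (total $1.35, still need 37.0 g).
Take 1.423 servings of salmon: +37.0 g protein for $4.77 (total $6.12, still need 0.0 g).
Greedy by cheapest-per-g is optimal for a single linear constraint, so the minimum cost is $6.12.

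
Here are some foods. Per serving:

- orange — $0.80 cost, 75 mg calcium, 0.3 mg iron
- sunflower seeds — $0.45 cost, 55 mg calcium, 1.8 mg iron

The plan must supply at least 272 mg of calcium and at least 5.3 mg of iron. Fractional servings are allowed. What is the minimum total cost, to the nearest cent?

$2.23

Check every corner: each single food scaled to meet both minima, and each pair solved so both constraints bind.
orange only: max(272/75, 5.3/0.3) = 17.67 servings → $14.13.
sunflower seeds only: max(272/55, 5.3/1.8) = 4.945 servings → $2.23.
orange + sunflower seeds with both tight: 1.672 servings and 2.666 servings → $2.54.
Cheapest feasible corner: $2.23.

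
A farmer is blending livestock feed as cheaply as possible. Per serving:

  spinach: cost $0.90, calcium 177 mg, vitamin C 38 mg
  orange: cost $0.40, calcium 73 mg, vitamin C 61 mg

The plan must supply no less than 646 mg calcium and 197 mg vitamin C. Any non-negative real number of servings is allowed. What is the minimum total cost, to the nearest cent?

$3.32

An LP optimum is at a vertex; with two nutrient constraints at most two foods are used. Check each candidate.
spinach only: max(646/177, 197/38) = 5.184 servings → $4.67.
orange only: max(646/73, 197/61) = 8.849 servings → $3.54.
spinach + orange with both tight: 3.119 servings and 1.286 servings → $3.32.
Cheapest feasible corner: $3.32.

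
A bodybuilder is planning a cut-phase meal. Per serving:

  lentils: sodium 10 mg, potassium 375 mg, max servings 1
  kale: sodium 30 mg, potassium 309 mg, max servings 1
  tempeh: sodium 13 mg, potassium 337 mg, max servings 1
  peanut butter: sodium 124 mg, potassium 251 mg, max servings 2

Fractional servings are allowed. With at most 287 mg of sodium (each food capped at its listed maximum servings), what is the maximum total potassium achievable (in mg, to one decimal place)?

1494.7 mg

Potassium per mg sodium: lentils 37.5, tempeh 25.92, kale 10.3, peanut butter 2.024.
Take 1 serving of lentils: uses 10 mg sodium, +375.0 mg potassium (running total 375.0 mg).
Take 1 serving of tempeh: uses 13 mg sodium, +337.0 mg potassium (running total 712.0 mg).
Take 1 serving of kale: uses 30 mg sodium, +309.0 mg potassium (running total 1021.0 mg).
Take 1.887 servings of peanut butter: uses 234 mg sodium, +473.7 mg potassium (running total 1494.7 mg).
Greedy by best ratio exhausts the sodium allowance optimally: 1494.7 mg.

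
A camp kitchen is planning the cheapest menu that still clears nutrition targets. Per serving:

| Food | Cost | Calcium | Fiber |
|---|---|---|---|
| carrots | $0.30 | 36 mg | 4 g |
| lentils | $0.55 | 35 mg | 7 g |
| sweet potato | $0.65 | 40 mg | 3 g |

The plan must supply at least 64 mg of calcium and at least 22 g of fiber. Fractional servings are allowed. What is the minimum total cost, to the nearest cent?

Minimising a linear cost over {calcium ≥ 64, fiber ≥ 22, servings ≥ 0} — the optimum is at a vertex, using one or two foods.
carrots only: max(64/36, 22/4) = 5.5 servings → $1.65.
lentils only: max(64/35, 22/7) = 3.143 servings → $1.73.
sweet potato only: max(64/40, 22/3) = 7.333 servings → $4.77.
carrots + lentils: the both-tight solution has a negative serving — not a feasible corner.
carrots + sweet potato: intersection lies outside the first quadrant.
lentils + sweet potato: intersection lies outside the first quadrant.
Cheapest feasible corner: $1.65.

$1.65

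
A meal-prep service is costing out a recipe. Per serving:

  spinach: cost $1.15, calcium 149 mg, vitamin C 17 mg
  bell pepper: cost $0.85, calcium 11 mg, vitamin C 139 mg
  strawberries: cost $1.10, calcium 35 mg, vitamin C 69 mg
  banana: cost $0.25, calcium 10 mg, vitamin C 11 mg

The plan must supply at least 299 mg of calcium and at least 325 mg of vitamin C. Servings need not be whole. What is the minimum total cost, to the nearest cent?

With two linear requirements the optimum uses one or two foods; enumerate the corners.
spinach only: max(299/149, 325/17) = 19.12 servings → $21.99.
bell pepper only: max(299/11, 325/139) = 27.18 servings → $23.10.
strawberries only: max(299/35, 325/69) = 8.543 servings → $9.40.
banana only: max(299/10, 325/11) = 29.9 servings → $7.47.
spinach + bell pepper with both tight: 1.851 servings and 2.112 servings → $3.92.
spinach + strawberries with both tight: 0.9556 servings and 4.475 servings → $6.02.
spinach + banana with both tight: 0.02655 servings and 29.5 servings → $7.41.
bell pepper + strawberries with both targets exact would need a negative amount; discard.
bell pepper + banana: the both-tight solution has a negative serving — not a feasible corner.
strawberries + banana: intersection lies outside the first quadrant.
The minimum over all feasible corners is $3.92.

$3.92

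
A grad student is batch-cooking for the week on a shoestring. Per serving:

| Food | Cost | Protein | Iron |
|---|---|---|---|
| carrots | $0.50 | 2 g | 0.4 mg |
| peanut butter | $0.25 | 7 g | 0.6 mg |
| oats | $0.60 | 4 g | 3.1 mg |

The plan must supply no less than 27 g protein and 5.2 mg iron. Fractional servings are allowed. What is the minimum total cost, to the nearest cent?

$1.44

An LP optimum is at a vertex; with two nutrient constraints at most two foods are used. Check each candidate.
carrots only: max(27/2, 5.2/0.4) = 13.5 servings → $6.75.
peanut butter only: max(27/7, 5.2/0.6) = 8.667 servings → $2.17.
oats only: max(27/4, 5.2/3.1) = 6.75 servings → $4.05.
carrots + peanut butter with both tight: 12.62 servings and 0.25 servings → $6.38.
carrots + oats: the both-tight solution has a negative serving — not a feasible corner.
peanut butter + oats with both tight: 3.259 servings and 1.047 servings → $1.44.
Cheapest feasible corner: $1.44.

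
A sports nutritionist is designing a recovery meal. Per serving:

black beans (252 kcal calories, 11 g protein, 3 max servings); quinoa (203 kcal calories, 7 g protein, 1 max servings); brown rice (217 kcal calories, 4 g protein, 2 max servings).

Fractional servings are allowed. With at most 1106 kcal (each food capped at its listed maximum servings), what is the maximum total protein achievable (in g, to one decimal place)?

42.7 g

Protein per kcal: black beans 0.04365, quinoa 0.03448, brown rice 0.01843.
Take 3 servings of black beans: uses 756 kcal, +33.0 g protein (running total 33.0 g).
Take 1 serving of quinoa: uses 203 kcal, +7.0 g protein (running total 40.0 g).
Take 0.6774 servings of brown rice: uses 147 kcal, +2.7 g protein (running total 42.7 g).
Filling greedily by protein-per-kcal is optimal for one linear limit, giving 42.7 g.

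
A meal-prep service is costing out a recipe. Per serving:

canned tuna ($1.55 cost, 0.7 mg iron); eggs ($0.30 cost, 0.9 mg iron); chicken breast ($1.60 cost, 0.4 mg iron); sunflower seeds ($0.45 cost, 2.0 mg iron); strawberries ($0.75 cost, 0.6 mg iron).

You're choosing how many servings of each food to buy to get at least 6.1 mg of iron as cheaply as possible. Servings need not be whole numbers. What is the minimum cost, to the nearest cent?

$1.37

Cost per mg of iron: sunflower seeds $0.2250, eggs $0.3333, strawberries $1.2500, canned tuna $2.2143, chicken breast $4.0000.
With no serving limits, use only sunflower seeds: 6.1 mg / 2.0 mg = 3.05 servings × $0.45 = $1.37.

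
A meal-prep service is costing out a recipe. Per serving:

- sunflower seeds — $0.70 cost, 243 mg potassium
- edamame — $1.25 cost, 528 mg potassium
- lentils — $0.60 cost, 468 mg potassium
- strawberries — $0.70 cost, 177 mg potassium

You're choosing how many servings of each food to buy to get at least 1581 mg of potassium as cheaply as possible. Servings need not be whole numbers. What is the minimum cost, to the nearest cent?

$2.03

Cost per mg of potassium: lentils $0.0013, edamame $0.0024, sunflower seeds $0.0029, strawberries $0.0040.
With no serving limits, use only lentils: 1581 mg / 468 mg = 3.378 servings × $0.60 = $2.03.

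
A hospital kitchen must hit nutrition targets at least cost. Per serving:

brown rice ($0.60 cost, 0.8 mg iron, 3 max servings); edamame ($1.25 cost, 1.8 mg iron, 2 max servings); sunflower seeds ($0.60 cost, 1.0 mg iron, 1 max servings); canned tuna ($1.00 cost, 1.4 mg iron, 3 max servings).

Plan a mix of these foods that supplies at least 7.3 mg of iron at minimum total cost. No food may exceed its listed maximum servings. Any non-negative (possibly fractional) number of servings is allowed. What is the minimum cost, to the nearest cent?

Cost per mg of iron: sunflower seeds $0.6000, edamame $0.6944, canned tuna $0.7143, brown rice $0.7500.
Take 1 serving of sunflower seeds: +1.0 mg iron for $0.60 (total $0.60, still need 6.3 mg).
Take 2 servings of edamame: +3.6 mg iron for $2.50 (total $3.10, still need 2.7 mg).
Take 1.929 servings of canned tuna: +2.7 mg iron for $1.93 (total $5.03, still need 0.0 mg).
Filling from the cheapest source first is optimal under one linear minimum: $5.03.

$5.03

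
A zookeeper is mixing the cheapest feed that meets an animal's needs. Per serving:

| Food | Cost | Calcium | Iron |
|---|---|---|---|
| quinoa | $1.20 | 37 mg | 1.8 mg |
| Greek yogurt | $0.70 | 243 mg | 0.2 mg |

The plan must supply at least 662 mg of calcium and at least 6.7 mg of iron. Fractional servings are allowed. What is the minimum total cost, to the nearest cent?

$5.71

A basic optimal solution has at most two foods positive. Try each food alone and each pair with both targets met exactly.
quinoa only: max(662/37, 6.7/1.8) = 17.89 servings → $21.47.
Greek yogurt only: max(662/243, 6.7/0.2) = 33.5 servings → $23.45.
quinoa + Greek yogurt with both tight: 3.478 servings and 2.195 servings → $5.71.
The minimum over all feasible corners is $5.71.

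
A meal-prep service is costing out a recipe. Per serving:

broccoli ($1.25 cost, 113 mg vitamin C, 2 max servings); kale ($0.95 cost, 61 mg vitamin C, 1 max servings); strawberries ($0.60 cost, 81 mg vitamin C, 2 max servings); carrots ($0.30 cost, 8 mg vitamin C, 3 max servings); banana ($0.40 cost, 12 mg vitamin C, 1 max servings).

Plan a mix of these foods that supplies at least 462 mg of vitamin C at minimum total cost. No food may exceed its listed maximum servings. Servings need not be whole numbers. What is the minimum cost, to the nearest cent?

$5.09

Cost per mg of vitamin C: strawberries $0.0074, broccoli $0.0111, kale $0.0156, banana $0.0333, carrots $0.0375.
Take 2 servings of strawberries: +162.0 mg vitamin C for $1.20 (total $1.20, still need 300.0 mg).
Take 2 servings of broccoli: +226.0 mg vitamin C for $2.50 (total $3.70, still need 74.0 mg).
Take 1 serving of kale: +61.0 mg vitamin C for $0.95 (total $4.65, still need 13.0 mg).
Take 1 serving of banana: +12.0 mg vitamin C for $0.40 (total $5.05, still need 1.0 mg).
Take 0.125 servings of carrots: +1.0 mg vitamin C for $0.04 (total $5.09, still need 0.0 mg).
Greedy by cheapest-per-mg is optimal for a single linear constraint, so the minimum cost is $5.09.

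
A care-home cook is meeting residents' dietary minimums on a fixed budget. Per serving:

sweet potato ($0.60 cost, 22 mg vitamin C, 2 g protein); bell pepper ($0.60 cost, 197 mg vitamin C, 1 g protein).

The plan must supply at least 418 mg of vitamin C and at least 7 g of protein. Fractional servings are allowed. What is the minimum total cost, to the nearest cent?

$2.65

An LP optimum is at a vertex; with two nutrient constraints at most two foods are used. Check each candidate.
sweet potato only: max(418/22, 7/2) = 19 servings → $11.40.
bell pepper only: max(418/197, 7/1) = 7 servings → $4.20.
sweet potato + bell pepper with both tight: 2.583 servings and 1.833 servings → $2.65.
The minimum over all feasible corners is $2.65.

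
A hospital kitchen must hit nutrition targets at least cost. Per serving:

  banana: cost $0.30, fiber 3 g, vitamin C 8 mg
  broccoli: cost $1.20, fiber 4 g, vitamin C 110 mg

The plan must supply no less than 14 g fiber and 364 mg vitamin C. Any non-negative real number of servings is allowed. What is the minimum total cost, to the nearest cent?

Compare the cost at each extreme point of the feasible region.
banana only: max(14/3, 364/8) = 45.5 servings → $13.65.
broccoli only: max(14/4, 364/110) = 3.5 servings → $4.20.
banana + broccoli with both tight: 0.2819 servings and 3.289 servings → $4.03.
The minimum over all feasible corners is $4.03.

$4.03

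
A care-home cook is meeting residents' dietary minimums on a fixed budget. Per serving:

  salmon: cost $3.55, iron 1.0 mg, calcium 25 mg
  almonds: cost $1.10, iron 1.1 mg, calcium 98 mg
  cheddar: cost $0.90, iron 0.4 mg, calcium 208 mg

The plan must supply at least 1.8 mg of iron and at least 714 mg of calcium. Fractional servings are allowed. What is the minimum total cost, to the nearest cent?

Compare the cost at each extreme point of the feasible region.
salmon only: max(1.8/1.0, 714/25) = 28.56 servings → $101.39.
almonds only: max(1.8/1.1, 714/98) = 7.286 servings → $8.01.
cheddar only: max(1.8/0.4, 714/208) = 4.5 servings → $4.05.
salmon + almonds: intersection lies outside the first quadrant.
salmon + cheddar with both tight: 0.4485 servings and 3.379 servings → $4.63.
almonds + cheddar with both tight: 0.4684 servings and 3.212 servings → $3.41.
So the least-cost plan costs $3.41.

$3.41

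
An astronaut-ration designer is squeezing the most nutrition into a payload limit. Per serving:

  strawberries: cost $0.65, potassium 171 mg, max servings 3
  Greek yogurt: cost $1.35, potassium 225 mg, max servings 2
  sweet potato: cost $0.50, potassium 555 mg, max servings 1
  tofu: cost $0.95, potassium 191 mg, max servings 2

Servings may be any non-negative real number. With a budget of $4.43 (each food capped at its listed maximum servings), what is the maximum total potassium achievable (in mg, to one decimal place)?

1463.3 mg

Potassium per dollar: sweet potato 1110, strawberries 263.1, tofu 201.1, Greek yogurt 166.7.
Take 1 serving of sweet potato: spends $0.50, +555.0 mg potassium (running total 555.0 mg).
Take 3 servings of strawberries: spends $1.95, +513.0 mg potassium (running total 1068.0 mg).
Take 2 servings of tofu: spends $1.90, +382.0 mg potassium (running total 1450.0 mg).
Take 0.05926 servings of Greek yogurt: spends $0.08, +13.3 mg potassium (running total 1463.3 mg).
Greedy by best ratio exhausts the cost allowance optimally: 1463.3 mg.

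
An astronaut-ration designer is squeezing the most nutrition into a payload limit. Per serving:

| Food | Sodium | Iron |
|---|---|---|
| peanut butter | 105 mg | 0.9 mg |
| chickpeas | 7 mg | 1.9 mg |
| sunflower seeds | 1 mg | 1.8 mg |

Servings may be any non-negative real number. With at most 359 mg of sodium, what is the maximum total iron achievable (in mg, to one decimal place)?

Iron per mg sodium: sunflower seeds 1.8, chickpeas 0.2714, peanut butter 0.008571.
With no serving limits, spend the whole sodium allowance on sunflower seeds: 359 mg / 1 mg × 1.8 mg = 646.2 mg.

646.2 mg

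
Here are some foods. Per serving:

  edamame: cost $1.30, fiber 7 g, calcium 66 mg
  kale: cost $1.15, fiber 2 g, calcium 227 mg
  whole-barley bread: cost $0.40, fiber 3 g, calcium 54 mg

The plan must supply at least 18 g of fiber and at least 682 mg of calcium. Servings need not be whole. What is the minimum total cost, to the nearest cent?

An LP optimum is at a vertex; with two nutrient constraints at most two foods are used. Check each candidate.
edamame only: max(18/7, 682/66) = 10.33 servings → $13.43.
kale only: max(18/2, 682/227) = 9 servings → $10.35.
whole-barley bread only: max(18/3, 682/54) = 12.63 servings → $5.05.
edamame + kale with both tight: 1.868 servings and 2.461 servings → $5.26.
edamame + whole-barley bread: intersection lies outside the first quadrant.
kale + whole-barley bread with both tight: 1.874 servings and 4.75 servings → $4.06.
The minimum over all feasible corners is $4.06.

$4.06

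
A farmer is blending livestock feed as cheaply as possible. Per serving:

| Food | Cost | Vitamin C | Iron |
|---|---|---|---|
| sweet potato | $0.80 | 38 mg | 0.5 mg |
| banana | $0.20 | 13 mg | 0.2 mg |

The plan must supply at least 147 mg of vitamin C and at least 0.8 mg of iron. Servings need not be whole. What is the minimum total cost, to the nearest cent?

This is a tiny linear program; its minimum lies at a vertex of the feasible set. List the vertices and price them.
sweet potato only: max(147/38, 0.8/0.5) = 3.868 servings → $3.09.
banana only: max(147/13, 0.8/0.2) = 11.31 servings → $2.26.
sweet potato + banana: intersection lies outside the first quadrant.
The minimum over all feasible corners is $2.26.

$2.26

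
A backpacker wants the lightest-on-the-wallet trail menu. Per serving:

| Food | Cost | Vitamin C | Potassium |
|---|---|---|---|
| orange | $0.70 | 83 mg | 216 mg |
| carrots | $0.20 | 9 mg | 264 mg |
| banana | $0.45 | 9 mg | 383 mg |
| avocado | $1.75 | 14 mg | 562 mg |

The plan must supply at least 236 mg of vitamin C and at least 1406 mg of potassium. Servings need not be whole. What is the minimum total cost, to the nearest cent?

$2.40

Two binding constraints pin down two serving amounts, so the optimal mix uses at most two foods. The candidates are each food alone (scaled to the tighter of vitamin C/potassium) and each pair with both constraints tight.
orange only: max(236/83, 1406/216) = 6.509 servings → $4.56.
carrots only: max(236/9, 1406/264) = 26.22 servings → $5.24.
banana only: max(236/9, 1406/383) = 26.22 servings → $11.80.
avocado only: max(236/14, 1406/562) = 16.86 servings → $29.50.
orange + carrots with both tight: 2.486 servings and 3.291 servings → $2.40.
orange + banana with both tight: 2.605 servings and 2.202 servings → $2.81.
orange + avocado with both tight: 2.589 servings and 1.507 servings → $4.45.
carrots + banana: intersection lies outside the first quadrant.
carrots + avocado with both targets exact would need a negative amount; discard.
banana + avocado with both targets exact would need a negative amount; discard.
So the least-cost plan costs $2.40.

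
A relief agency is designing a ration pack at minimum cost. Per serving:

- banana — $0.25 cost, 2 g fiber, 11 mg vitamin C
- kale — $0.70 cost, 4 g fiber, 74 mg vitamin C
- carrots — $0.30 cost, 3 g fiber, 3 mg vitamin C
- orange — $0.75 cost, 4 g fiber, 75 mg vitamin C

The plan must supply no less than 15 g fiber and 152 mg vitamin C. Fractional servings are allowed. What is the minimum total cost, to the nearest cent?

$2.09

banana only: max(15/2, 152/11) = 13.82 servings → $3.45.
kale only: max(15/4, 152/74) = 3.75 servings → $2.62.
carrots only: max(15/3, 152/3) = 50.67 servings → $15.20.
orange only: max(15/4, 152/75) = 3.75 servings → $2.81.
banana + kale with both tight: 4.827 servings and 1.337 servings → $2.14.
banana + carrots: the both-tight solution has a negative serving — not a feasible corner.
banana + orange with both tight: 4.877 servings and 1.311 servings → $2.20.
kale + carrots with both tight: 1.957 servings and 2.39 servings → $2.09.
kale + orange: intersection lies outside the first quadrant.
carrots + orange with both tight: 2.427 servings and 1.93 servings → $2.18.
So the least-cost plan costs $2.09.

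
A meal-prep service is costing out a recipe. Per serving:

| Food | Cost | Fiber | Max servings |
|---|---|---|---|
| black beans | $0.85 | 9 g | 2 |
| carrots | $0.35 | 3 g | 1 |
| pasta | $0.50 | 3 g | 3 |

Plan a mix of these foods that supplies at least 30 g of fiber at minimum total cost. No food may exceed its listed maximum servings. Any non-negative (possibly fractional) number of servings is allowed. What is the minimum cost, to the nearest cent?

$3.55

Cost per g of fiber: black beans $0.0944, carrots $0.1167, pasta $0.1667.
Take 2 servings of black beans: +18.0 g fiber for $1.70 (total $1.70, still need 12.0 g).
Take 1 serving of carrots: +3.0 g fiber for $0.35 (total $2.05, still need 9.0 g).
Take 3 servings of pasta: +9.0 g fiber for $1.50 (total $3.55, still need 0.0 g).
Filling from the cheapest source first is optimal under one linear minimum: $3.55.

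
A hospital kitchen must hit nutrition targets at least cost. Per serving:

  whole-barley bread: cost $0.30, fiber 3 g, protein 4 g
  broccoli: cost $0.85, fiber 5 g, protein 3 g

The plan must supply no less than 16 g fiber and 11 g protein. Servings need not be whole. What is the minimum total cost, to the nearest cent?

$1.60

Check every corner: each single food scaled to meet both minima, and each pair solved so both constraints bind.
whole-barley bread only: max(16/3, 11/4) = 5.333 servings → $1.60.
broccoli only: max(16/5, 11/3) = 3.667 servings → $3.12.
whole-barley bread + broccoli with both tight: 0.6364 servings and 2.818 servings → $2.59.
The minimum over all feasible corners is $1.60.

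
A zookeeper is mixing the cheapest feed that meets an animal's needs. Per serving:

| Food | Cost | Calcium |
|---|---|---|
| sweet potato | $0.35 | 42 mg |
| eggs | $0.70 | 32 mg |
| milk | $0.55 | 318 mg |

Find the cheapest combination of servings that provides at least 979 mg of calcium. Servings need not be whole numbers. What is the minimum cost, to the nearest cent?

Cost per mg of calcium: milk $0.0017, sweet potato $0.0083, eggs $0.0219.
With no serving limits, use only milk: 979 mg / 318 mg = 3.079 servings × $0.55 = $1.69.

$1.69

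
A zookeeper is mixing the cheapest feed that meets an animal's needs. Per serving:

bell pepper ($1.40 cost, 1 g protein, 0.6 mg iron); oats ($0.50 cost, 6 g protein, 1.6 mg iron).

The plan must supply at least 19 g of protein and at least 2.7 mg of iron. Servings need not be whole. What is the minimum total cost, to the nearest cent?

$1.58

Compare the cost at each extreme point of the feasible region.
bell pepper only: max(19/1, 2.7/0.6) = 19 servings → $26.60.
oats only: max(19/6, 2.7/1.6) = 3.167 servings → $1.58.
bell pepper + oats: intersection lies outside the first quadrant.
Cheapest feasible corner: $1.58.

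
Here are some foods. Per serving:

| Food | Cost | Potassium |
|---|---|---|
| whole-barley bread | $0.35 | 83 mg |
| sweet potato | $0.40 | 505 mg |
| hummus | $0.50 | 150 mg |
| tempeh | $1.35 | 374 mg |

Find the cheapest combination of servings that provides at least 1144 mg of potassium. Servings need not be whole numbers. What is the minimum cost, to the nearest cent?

Cost per mg of potassium: sweet potato $0.0008, hummus $0.0033, tempeh $0.0036, whole-barley bread $0.0042.
With no serving limits, use only sweet potato: 1144 mg / 505 mg = 2.265 servings × $0.40 = $0.91.

$0.91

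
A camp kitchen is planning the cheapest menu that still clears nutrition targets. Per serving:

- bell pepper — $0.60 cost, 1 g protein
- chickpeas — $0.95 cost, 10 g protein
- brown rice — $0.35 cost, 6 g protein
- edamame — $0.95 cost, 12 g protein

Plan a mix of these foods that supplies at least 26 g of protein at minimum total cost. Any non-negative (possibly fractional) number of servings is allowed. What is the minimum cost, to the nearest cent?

$1.52

Cost per g of protein: brown rice $0.0583, edamame $0.0792, chickpeas $0.0950, bell pepper $0.6000.
With no serving limits, use only brown rice: 26 g / 6 g = 4.333 servings × $0.35 = $1.52.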